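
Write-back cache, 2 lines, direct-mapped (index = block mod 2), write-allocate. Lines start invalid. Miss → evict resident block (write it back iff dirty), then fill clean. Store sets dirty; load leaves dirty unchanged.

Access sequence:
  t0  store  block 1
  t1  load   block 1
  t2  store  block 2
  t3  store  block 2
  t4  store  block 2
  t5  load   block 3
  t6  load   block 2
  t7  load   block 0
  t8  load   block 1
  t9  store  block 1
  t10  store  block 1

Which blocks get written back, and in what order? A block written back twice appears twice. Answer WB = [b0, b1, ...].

WB = [1, 2]

  0 | W B1 → L1 miss [D]
  1 | R B1 → L1 hit [D]
  2 | W B2 → L0 miss [D]
  3 | W B2 → L0 hit [D]
  4 | W B2 → L0 hit [D]
  5 | R B3 → L1 miss wb→B1 [-]
  6 | R B2 → L0 hit [D]
  7 | R B0 → L0 miss wb→B2 [-]
  8 | R B1 → L1 miss [-]
  9 | W B1 → L1 hit [D]
  10 | W B1 → L1 hit [D]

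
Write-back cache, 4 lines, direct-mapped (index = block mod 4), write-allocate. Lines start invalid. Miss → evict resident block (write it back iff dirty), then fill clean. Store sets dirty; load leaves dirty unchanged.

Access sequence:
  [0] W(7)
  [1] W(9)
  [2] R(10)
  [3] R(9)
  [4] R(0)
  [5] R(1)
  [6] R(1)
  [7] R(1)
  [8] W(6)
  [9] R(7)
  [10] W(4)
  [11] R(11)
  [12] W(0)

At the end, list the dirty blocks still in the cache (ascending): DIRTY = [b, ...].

0: W B7 -> L3 miss  d=D]
1: W B9 -> L1 miss  d=D]
2: R B10 -> L2 miss  d=-]
3: R B9 -> L1 hit  d=D]
4: R B0 -> L0 miss  d=-]
5: R B1 -> L1 miss wb->B9  d=-]
6: R B1 -> L1 hit  d=-]
7: R B1 -> L1 hit  d=-]
8: W B6 -> L2 miss  d=D]
9: R B7 -> L3 hit  d=D]
10: W B4 -> L0 miss  d=D]
11: R B11 -> L3 miss wb->B7  d=-]
12: W B0 -> L0 miss wb->B4  d=D]

DIRTY = [0, 6]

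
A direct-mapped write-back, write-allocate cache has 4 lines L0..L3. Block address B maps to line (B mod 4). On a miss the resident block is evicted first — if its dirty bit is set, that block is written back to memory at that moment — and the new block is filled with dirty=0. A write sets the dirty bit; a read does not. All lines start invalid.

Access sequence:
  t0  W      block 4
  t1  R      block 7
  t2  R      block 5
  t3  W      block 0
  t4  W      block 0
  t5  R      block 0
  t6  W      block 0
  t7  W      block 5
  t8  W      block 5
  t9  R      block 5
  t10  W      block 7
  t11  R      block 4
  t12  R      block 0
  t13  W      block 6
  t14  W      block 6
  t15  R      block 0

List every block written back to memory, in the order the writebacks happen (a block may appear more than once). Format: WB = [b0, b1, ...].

0: W B4 -> L0 miss  d=D]
1: R B7 -> L3 miss  d=-]
2: R B5 -> L1 miss  d=-]
3: W B0 -> L0 miss wb->B4  d=D]
4: W B0 -> L0 hit  d=D]
5: R B0 -> L0 hit  d=D]
6: W B0 -> L0 hit  d=D]
7: W B5 -> L1 hit  d=D]
8: W B5 -> L1 hit  d=D]
9: R B5 -> L1 hit  d=D]
10: W B7 -> L3 hit  d=D]
11: R B4 -> L0 miss wb->B0  d=-]
12: R B0 -> L0 miss  d=-]
13: W B6 -> L2 miss  d=D]
14: W B6 -> L2 hit  d=D]
15: R B0 -> L0 hit  d=-]

WB = [4, 0]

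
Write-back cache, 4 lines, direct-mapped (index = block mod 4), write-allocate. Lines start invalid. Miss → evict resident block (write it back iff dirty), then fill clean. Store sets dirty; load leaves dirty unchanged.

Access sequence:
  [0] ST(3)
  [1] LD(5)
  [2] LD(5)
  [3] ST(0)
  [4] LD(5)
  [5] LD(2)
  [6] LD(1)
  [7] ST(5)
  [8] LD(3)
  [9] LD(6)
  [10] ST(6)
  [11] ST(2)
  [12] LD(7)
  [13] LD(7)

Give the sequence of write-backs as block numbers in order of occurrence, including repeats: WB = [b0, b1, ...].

  0 | W B3 → L3 miss [D]
  1 | R B5 → L1 miss [-]
  2 | R B5 → L1 hit [-]
  3 | W B0 → L0 miss [D]
  4 | R B5 → L1 hit [-]
  5 | R B2 → L2 miss [-]
  6 | R B1 → L1 miss [-]
  7 | W B5 → L1 miss [D]
  8 | R B3 → L3 hit [D]
  9 | R B6 → L2 miss [-]
  10 | W B6 → L2 hit [D]
  11 | W B2 → L2 miss wb→B6 [D]
  12 | R B7 → L3 miss wb→B3 [-]
  13 | R B7 → L3 hit [-]

WB = [6, 3]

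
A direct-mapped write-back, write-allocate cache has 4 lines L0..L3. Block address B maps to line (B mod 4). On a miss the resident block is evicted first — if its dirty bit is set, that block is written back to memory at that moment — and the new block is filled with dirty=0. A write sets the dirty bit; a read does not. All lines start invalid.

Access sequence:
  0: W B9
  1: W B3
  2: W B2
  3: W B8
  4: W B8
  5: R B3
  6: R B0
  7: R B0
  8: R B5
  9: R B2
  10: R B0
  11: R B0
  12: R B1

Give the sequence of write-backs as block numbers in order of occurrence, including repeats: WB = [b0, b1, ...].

WB = [8, 9]

0: W B9 -> L1 miss  d=D]
1: W B3 -> L3 miss  d=D]
2: W B2 -> L2 miss  d=D]
3: W B8 -> L0 miss  d=D]
4: W B8 -> L0 hit  d=D]
5: R B3 -> L3 hit  d=D]
6: R B0 -> L0 miss wb->B8  d=-]
7: R B0 -> L0 hit  d=-]
8: R B5 -> L1 miss wb->B9  d=-]
9: R B2 -> L2 hit  d=D]
10: R B0 -> L0 hit  d=-]
11: R B0 -> L0 hit  d=-]
12: R B1 -> L1 miss  d=-]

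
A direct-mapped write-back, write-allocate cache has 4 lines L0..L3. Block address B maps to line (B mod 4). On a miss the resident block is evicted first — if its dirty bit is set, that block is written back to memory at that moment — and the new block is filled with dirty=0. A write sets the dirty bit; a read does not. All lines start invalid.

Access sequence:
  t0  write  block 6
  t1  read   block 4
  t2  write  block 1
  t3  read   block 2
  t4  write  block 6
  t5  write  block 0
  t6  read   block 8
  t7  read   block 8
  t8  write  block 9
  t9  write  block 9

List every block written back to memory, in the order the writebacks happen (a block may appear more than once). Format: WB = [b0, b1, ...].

  0 | W B6 → L2 miss [D]
  1 | R B4 → L0 miss [-]
  2 | W B1 → L1 miss [D]
  3 | R B2 → L2 miss wb→B6 [-]
  4 | W B6 → L2 miss [D]
  5 | W B0 → L0 miss [D]
  6 | R B8 → L0 miss wb→B0 [-]
  7 | R B8 → L0 hit [-]
  8 | W B9 → L1 miss wb→B1 [D]
  9 | W B9 → L1 hit [D]

WB = [6, 0, 1]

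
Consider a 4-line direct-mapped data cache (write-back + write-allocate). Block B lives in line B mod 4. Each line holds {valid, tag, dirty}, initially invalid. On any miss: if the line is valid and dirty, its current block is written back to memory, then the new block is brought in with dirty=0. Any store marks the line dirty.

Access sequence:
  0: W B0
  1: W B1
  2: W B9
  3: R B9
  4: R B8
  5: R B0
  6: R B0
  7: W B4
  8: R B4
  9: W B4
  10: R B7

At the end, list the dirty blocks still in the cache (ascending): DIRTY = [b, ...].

0: W B0 → L0 miss [D]
1: W B1 → L1 miss [D]
2: W B9 → L1 miss wb→B1 [D]
3: R B9 → L1 hit [D]
4: R B8 → L0 miss wb→B0 [-]
5: R B0 → L0 miss [-]
6: R B0 → L0 hit [-]
7: W B4 → L0 miss [D]
8: R B4 → L0 hit [D]
9: W B4 → L0 hit [D]
10: R B7 → L3 miss [-]

DIRTY = [4, 9]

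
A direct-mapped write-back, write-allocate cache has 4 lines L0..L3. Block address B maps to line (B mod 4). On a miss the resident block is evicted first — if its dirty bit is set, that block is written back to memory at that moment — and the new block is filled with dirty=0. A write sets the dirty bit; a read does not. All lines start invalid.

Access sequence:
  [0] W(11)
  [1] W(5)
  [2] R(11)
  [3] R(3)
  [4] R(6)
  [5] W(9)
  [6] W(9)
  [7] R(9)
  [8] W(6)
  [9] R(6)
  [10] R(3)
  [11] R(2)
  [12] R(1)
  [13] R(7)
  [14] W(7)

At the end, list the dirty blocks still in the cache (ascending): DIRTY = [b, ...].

0: W B11 → L3 miss [D]
1: W B5 → L1 miss [D]
2: R B11 → L3 hit [D]
3: R B3 → L3 miss wb→B11 [-]
4: R B6 → L2 miss [-]
5: W B9 → L1 miss wb→B5 [D]
6: W B9 → L1 hit [D]
7: R B9 → L1 hit [D]
8: W B6 → L2 hit [D]
9: R B6 → L2 hit [D]
10: R B3 → L3 hit [-]
11: R B2 → L2 miss wb→B6 [-]
12: R B1 → L1 miss wb→B9 [-]
13: R B7 → L3 miss [-]
14: W B7 → L3 hit [D]

DIRTY = [7]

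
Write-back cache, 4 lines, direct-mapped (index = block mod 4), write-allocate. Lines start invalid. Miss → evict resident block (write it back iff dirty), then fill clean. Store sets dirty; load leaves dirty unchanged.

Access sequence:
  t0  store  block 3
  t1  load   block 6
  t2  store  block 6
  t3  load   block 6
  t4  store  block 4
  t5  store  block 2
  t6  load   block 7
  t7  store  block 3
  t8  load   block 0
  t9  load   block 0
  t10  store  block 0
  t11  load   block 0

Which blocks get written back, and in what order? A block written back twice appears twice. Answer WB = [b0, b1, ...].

  0 | W B3 → L3 miss [D]
  1 | R B6 → L2 miss [-]
  2 | W B6 → L2 hit [D]
  3 | R B6 → L2 hit [D]
  4 | W B4 → L0 miss [D]
  5 | W B2 → L2 miss wb→B6 [D]
  6 | R B7 → L3 miss wb→B3 [-]
  7 | W B3 → L3 miss [D]
  8 | R B0 → L0 miss wb→B4 [-]
  9 | R B0 → L0 hit [-]
  10 | W B0 → L0 hit [D]
  11 | R B0 → L0 hit [D]

WB = [6, 3, 4]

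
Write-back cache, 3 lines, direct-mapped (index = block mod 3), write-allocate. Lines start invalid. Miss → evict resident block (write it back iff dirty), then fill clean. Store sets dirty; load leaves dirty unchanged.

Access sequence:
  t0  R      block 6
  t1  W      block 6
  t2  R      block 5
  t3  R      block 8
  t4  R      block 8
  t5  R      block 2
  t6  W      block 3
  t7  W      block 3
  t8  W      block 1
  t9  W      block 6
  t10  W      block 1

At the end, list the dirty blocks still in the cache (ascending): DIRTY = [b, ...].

DIRTY = [1, 6]

  0 | R B6 → L0 miss [-]
  1 | W B6 → L0 hit [D]
  2 | R B5 → L2 miss [-]
  3 | R B8 → L2 miss [-]
  4 | R B8 → L2 hit [-]
  5 | R B2 → L2 miss [-]
  6 | W B3 → L0 miss wb→B6 [D]
  7 | W B3 → L0 hit [D]
  8 | W B1 → L1 miss [D]
  9 | W B6 → L0 miss wb→B3 [D]
  10 | W B1 → L1 hit [D]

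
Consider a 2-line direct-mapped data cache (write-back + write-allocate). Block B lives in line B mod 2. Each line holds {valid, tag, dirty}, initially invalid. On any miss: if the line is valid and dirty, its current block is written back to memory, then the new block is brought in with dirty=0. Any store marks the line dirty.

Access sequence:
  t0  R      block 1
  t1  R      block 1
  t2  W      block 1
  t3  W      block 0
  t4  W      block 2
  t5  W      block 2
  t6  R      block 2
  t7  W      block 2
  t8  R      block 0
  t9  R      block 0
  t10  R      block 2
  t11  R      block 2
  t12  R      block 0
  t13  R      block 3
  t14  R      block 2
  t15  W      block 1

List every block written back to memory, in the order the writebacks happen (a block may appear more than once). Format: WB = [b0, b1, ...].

WB = [0, 2, 1]

  0 | R B1 → L1 miss [-]
  1 | R B1 → L1 hit [-]
  2 | W B1 → L1 hit [D]
  3 | W B0 → L0 miss [D]
  4 | W B2 → L0 miss wb→B0 [D]
  5 | W B2 → L0 hit [D]
  6 | R B2 → L0 hit [D]
  7 | W B2 → L0 hit [D]
  8 | R B0 → L0 miss wb→B2 [-]
  9 | R B0 → L0 hit [-]
  10 | R B2 → L0 miss [-]
  11 | R B2 → L0 hit [-]
  12 | R B0 → L0 miss [-]
  13 | R B3 → L1 miss wb→B1 [-]
  14 | R B2 → L0 miss [-]
  15 | W B1 → L1 miss [D]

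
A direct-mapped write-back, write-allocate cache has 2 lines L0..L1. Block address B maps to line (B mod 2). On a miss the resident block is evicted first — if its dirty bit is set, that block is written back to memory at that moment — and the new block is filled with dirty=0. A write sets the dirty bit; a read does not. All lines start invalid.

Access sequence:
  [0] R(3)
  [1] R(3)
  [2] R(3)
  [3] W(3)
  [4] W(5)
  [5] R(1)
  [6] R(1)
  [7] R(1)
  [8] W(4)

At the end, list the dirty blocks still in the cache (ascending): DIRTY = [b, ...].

DIRTY = [4]

0: R B3 -> L1 miss  d=-]
1: R B3 -> L1 hit  d=-]
2: R B3 -> L1 hit  d=-]
3: W B3 -> L1 hit  d=D]
4: W B5 -> L1 miss wb->B3  d=D]
5: R B1 -> L1 miss wb->B5  d=-]
6: R B1 -> L1 hit  d=-]
7: R B1 -> L1 hit  d=-]
8: W B4 -> L0 miss  d=D]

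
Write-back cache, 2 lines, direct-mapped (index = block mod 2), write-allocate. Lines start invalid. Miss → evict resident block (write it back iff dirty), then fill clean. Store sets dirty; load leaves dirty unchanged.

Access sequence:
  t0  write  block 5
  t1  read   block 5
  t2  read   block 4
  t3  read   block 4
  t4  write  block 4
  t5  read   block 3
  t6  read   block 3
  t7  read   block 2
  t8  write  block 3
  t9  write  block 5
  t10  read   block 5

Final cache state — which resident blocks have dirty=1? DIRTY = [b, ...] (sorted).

0: W B5 → L1 miss [D]
1: R B5 → L1 hit [D]
2: R B4 → L0 miss [-]
3: R B4 → L0 hit [-]
4: W B4 → L0 hit [D]
5: R B3 → L1 miss wb→B5 [-]
6: R B3 → L1 hit [-]
7: R B2 → L0 miss wb→B4 [-]
8: W B3 → L1 hit [D]
9: W B5 → L1 miss wb→B3 [D]
10: R B5 → L1 hit [D]

DIRTY = [5]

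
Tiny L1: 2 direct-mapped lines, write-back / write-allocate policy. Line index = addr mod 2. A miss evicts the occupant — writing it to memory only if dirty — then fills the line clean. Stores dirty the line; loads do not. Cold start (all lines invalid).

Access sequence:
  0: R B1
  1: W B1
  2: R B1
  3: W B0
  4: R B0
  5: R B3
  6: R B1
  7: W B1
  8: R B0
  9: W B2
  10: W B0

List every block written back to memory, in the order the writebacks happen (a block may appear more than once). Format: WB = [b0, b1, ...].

0: R B1 -> L1 miss  d=-]
1: W B1 -> L1 hit  d=D]
2: R B1 -> L1 hit  d=D]
3: W B0 -> L0 miss  d=D]
4: R B0 -> L0 hit  d=D]
5: R B3 -> L1 miss wb->B1  d=-]
6: R B1 -> L1 miss  d=-]
7: W B1 -> L1 hit  d=D]
8: R B0 -> L0 hit  d=D]
9: W B2 -> L0 miss wb->B0  d=D]
10: W B0 -> L0 miss wb->B2  d=D]

WB = [1, 0, 2]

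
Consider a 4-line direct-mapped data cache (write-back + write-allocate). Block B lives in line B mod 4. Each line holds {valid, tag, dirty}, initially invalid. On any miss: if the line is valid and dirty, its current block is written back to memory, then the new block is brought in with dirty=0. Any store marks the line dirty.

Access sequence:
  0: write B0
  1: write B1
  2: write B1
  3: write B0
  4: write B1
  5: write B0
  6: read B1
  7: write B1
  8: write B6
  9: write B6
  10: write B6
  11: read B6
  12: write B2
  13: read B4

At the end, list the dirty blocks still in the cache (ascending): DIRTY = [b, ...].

DIRTY = [1, 2]

  0 | W B0 → L0 miss [D]
  1 | W B1 → L1 miss [D]
  2 | W B1 → L1 hit [D]
  3 | W B0 → L0 hit [D]
  4 | W B1 → L1 hit [D]
  5 | W B0 → L0 hit [D]
  6 | R B1 → L1 hit [D]
  7 | W B1 → L1 hit [D]
  8 | W B6 → L2 miss [D]
  9 | W B6 → L2 hit [D]
  10 | W B6 → L2 hit [D]
  11 | R B6 → L2 hit [D]
  12 | W B2 → L2 miss wb→B6 [D]
  13 | R B4 → L0 miss wb→B0 [-]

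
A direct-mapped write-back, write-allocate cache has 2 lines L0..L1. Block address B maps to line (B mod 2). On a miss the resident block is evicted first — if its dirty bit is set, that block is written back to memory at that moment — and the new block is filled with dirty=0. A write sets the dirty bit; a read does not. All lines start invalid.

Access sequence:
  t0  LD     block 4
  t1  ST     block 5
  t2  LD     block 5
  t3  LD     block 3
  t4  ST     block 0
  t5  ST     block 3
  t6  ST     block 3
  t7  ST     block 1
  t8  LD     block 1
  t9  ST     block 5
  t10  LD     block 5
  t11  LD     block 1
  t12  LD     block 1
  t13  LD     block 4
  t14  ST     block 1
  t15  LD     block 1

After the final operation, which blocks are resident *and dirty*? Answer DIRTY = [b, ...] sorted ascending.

  0 | R B4 → L0 miss [-]
  1 | W B5 → L1 miss [D]
  2 | R B5 → L1 hit [D]
  3 | R B3 → L1 miss wb→B5 [-]
  4 | W B0 → L0 miss [D]
  5 | W B3 → L1 hit [D]
  6 | W B3 → L1 hit [D]
  7 | W B1 → L1 miss wb→B3 [D]
  8 | R B1 → L1 hit [D]
  9 | W B5 → L1 miss wb→B1 [D]
  10 | R B5 → L1 hit [D]
  11 | R B1 → L1 miss wb→B5 [-]
  12 | R B1 → L1 hit [-]
  13 | R B4 → L0 miss wb→B0 [-]
  14 | W B1 → L1 hit [D]
  15 | R B1 → L1 hit [D]

DIRTY = [1]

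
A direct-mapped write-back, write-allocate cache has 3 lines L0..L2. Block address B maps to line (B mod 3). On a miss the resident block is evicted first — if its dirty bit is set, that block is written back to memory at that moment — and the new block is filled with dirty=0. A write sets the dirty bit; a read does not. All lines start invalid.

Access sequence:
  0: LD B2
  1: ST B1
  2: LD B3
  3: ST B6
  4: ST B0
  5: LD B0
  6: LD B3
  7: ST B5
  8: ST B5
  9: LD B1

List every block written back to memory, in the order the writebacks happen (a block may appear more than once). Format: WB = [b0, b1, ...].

0: R B2 -> L2 miss  d=-]
1: W B1 -> L1 miss  d=D]
2: R B3 -> L0 miss  d=-]
3: W B6 -> L0 miss  d=D]
4: W B0 -> L0 miss wb->B6  d=D]
5: R B0 -> L0 hit  d=D]
6: R B3 -> L0 miss wb->B0  d=-]
7: W B5 -> L2 miss  d=D]
8: W B5 -> L2 hit  d=D]
9: R B1 -> L1 hit  d=D]

WB = [6, 0]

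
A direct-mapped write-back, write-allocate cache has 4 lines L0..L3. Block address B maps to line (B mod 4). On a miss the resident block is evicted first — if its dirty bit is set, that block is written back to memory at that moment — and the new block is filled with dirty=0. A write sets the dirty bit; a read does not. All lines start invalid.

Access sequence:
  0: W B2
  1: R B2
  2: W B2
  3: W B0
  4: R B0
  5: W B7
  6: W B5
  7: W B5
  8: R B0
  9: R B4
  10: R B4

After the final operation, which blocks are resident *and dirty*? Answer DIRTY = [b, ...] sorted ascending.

DIRTY = [2, 5, 7]

0: W B2 -> L2 miss  d=D]
1: R B2 -> L2 hit  d=D]
2: W B2 -> L2 hit  d=D]
3: W B0 -> L0 miss  d=D]
4: R B0 -> L0 hit  d=D]
5: W B7 -> L3 miss  d=D]
6: W B5 -> L1 miss  d=D]
7: W B5 -> L1 hit  d=D]
8: R B0 -> L0 hit  d=D]
9: R B4 -> L0 miss wb->B0  d=-]
10: R B4 -> L0 hit  d=-]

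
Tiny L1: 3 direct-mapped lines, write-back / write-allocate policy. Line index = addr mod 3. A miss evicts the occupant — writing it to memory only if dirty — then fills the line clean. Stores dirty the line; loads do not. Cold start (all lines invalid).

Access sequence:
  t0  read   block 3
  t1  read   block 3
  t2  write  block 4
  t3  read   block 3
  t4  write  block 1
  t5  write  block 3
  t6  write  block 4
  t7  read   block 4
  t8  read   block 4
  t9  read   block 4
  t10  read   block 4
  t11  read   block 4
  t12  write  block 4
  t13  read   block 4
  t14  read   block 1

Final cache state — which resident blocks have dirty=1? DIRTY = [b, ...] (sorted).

0: R B3 -> L0 miss  d=-]
1: R B3 -> L0 hit  d=-]
2: W B4 -> L1 miss  d=D]
3: R B3 -> L0 hit  d=-]
4: W B1 -> L1 miss wb->B4  d=D]
5: W B3 -> L0 hit  d=D]
6: W B4 -> L1 miss wb->B1  d=D]
7: R B4 -> L1 hit  d=D]
8: R B4 -> L1 hit  d=D]
9: R B4 -> L1 hit  d=D]
10: R B4 -> L1 hit  d=D]
11: R B4 -> L1 hit  d=D]
12: W B4 -> L1 hit  d=D]
13: R B4 -> L1 hit  d=D]
14: R B1 -> L1 miss wb->B4  d=-]

DIRTY = [3]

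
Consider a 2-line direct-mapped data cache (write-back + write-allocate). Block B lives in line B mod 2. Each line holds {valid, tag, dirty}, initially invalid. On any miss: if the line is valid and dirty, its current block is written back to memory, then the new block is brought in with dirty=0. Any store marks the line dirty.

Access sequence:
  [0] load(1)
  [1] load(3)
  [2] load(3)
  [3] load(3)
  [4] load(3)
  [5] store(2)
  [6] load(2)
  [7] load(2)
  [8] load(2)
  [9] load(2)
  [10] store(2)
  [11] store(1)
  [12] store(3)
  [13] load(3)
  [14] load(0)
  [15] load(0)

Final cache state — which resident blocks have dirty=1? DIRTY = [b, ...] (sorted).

DIRTY = [3]

0: R B1 → L1 miss [-]
1: R B3 → L1 miss [-]
2: R B3 → L1 hit [-]
3: R B3 → L1 hit [-]
4: R B3 → L1 hit [-]
5: W B2 → L0 miss [D]
6: R B2 → L0 hit [D]
7: R B2 → L0 hit [D]
8: R B2 → L0 hit [D]
9: R B2 → L0 hit [D]
10: W B2 → L0 hit [D]
11: W B1 → L1 miss [D]
12: W B3 → L1 miss wb→B1 [D]
13: R B3 → L1 hit [D]
14: R B0 → L0 miss wb→B2 [-]
15: R B0 → L0 hit [-]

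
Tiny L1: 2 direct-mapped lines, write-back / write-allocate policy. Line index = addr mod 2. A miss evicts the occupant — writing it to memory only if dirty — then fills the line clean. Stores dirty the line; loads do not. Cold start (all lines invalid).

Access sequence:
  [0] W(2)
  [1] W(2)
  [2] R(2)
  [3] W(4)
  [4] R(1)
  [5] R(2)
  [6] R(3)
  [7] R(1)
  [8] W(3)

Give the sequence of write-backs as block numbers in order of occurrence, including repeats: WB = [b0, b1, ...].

0: W B2 -> L0 miss  d=D]
1: W B2 -> L0 hit  d=D]
2: R B2 -> L0 hit  d=D]
3: W B4 -> L0 miss wb->B2  d=D]
4: R B1 -> L1 miss  d=-]
5: R B2 -> L0 miss wb->B4  d=-]
6: R B3 -> L1 miss  d=-]
7: R B1 -> L1 miss  d=-]
8: W B3 -> L1 miss  d=D]

WB = [2, 4]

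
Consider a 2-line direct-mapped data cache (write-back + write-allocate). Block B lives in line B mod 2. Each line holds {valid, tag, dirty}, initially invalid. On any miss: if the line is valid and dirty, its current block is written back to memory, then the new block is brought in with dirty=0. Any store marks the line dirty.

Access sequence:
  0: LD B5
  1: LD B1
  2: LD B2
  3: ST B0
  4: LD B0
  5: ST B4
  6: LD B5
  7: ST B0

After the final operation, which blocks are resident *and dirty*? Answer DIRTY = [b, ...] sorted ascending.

DIRTY = [0]

0: R B5 -> L1 miss  d=-]
1: R B1 -> L1 miss  d=-]
2: R B2 -> L0 miss  d=-]
3: W B0 -> L0 miss  d=D]
4: R B0 -> L0 hit  d=D]
5: W B4 -> L0 miss wb->B0  d=D]
6: R B5 -> L1 miss  d=-]
7: W B0 -> L0 miss wb->B4  d=D]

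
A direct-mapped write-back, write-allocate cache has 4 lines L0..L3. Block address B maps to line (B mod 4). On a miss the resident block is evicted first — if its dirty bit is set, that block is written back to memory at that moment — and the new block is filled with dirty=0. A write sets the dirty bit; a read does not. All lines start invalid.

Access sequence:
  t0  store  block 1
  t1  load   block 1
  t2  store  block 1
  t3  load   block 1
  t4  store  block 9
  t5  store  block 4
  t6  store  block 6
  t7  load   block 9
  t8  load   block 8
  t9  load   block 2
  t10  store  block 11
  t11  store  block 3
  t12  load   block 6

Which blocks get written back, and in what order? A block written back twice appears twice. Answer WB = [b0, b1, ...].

WB = [1, 4, 6, 11]

0: W B1 → L1 miss [D]
1: R B1 → L1 hit [D]
2: W B1 → L1 hit [D]
3: R B1 → L1 hit [D]
4: W B9 → L1 miss wb→B1 [D]
5: W B4 → L0 miss [D]
6: W B6 → L2 miss [D]
7: R B9 → L1 hit [D]
8: R B8 → L0 miss wb→B4 [-]
9: R B2 → L2 miss wb→B6 [-]
10: W B11 → L3 miss [D]
11: W B3 → L3 miss wb→B11 [D]
12: R B6 → L2 miss [-]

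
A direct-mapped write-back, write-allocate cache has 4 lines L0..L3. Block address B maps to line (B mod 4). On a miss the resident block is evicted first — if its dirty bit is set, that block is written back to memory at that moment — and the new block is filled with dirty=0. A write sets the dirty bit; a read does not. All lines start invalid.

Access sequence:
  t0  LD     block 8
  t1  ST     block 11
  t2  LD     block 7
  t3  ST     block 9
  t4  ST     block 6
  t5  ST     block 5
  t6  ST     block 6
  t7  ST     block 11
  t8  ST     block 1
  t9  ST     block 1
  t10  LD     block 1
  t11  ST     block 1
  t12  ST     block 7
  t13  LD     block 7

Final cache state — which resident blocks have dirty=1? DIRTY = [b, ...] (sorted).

DIRTY = [1, 6, 7]

  0 | R B8 → L0 miss [-]
  1 | W B11 → L3 miss [D]
  2 | R B7 → L3 miss wb→B11 [-]
  3 | W B9 → L1 miss [D]
  4 | W B6 → L2 miss [D]
  5 | W B5 → L1 miss wb→B9 [D]
  6 | W B6 → L2 hit [D]
  7 | W B11 → L3 miss [D]
  8 | W B1 → L1 miss wb→B5 [D]
  9 | W B1 → L1 hit [D]
  10 | R B1 → L1 hit [D]
  11 | W B1 → L1 hit [D]
  12 | W B7 → L3 miss wb→B11 [D]
  13 | R B7 → L3 hit [D]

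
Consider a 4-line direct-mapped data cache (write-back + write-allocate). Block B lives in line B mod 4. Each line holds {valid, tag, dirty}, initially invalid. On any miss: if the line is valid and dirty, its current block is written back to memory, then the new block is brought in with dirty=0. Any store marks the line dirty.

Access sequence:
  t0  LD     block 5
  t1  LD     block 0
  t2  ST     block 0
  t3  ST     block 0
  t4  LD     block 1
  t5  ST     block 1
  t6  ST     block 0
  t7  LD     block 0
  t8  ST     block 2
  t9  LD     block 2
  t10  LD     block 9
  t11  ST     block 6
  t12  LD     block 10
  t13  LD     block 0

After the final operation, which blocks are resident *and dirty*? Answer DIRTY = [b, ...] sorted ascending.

DIRTY = [0]

0: R B5 → L1 miss [-]
1: R B0 → L0 miss [-]
2: W B0 → L0 hit [D]
3: W B0 → L0 hit [D]
4: R B1 → L1 miss [-]
5: W B1 → L1 hit [D]
6: W B0 → L0 hit [D]
7: R B0 → L0 hit [D]
8: W B2 → L2 miss [D]
9: R B2 → L2 hit [D]
10: R B9 → L1 miss wb→B1 [-]
11: W B6 → L2 miss wb→B2 [D]
12: R B10 → L2 miss wb→B6 [-]
13: R B0 → L0 hit [D]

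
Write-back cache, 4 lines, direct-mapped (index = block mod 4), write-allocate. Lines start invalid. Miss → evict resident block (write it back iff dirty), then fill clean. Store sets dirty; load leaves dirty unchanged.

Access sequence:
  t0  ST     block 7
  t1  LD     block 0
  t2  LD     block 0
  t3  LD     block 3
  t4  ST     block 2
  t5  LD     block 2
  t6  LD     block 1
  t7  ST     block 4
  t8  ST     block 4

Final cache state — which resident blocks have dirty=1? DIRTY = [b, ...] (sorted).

DIRTY = [2, 4]

  0 | W B7 → L3 miss [D]
  1 | R B0 → L0 miss [-]
  2 | R B0 → L0 hit [-]
  3 | R B3 → L3 miss wb→B7 [-]
  4 | W B2 → L2 miss [D]
  5 | R B2 → L2 hit [D]
  6 | R B1 → L1 miss [-]
  7 | W B4 → L0 miss [D]
  8 | W B4 → L0 hit [D]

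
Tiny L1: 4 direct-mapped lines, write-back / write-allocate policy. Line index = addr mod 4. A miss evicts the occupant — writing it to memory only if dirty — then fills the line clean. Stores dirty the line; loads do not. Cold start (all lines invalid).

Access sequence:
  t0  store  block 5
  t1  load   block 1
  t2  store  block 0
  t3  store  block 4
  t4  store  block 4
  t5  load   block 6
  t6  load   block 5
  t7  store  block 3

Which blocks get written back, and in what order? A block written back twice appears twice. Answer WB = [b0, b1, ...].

WB = [5, 0]

0: W B5 → L1 miss [D]
1: R B1 → L1 miss wb→B5 [-]
2: W B0 → L0 miss [D]
3: W B4 → L0 miss wb→B0 [D]
4: W B4 → L0 hit [D]
5: R B6 → L2 miss [-]
6: R B5 → L1 miss [-]
7: W B3 → L3 miss [D]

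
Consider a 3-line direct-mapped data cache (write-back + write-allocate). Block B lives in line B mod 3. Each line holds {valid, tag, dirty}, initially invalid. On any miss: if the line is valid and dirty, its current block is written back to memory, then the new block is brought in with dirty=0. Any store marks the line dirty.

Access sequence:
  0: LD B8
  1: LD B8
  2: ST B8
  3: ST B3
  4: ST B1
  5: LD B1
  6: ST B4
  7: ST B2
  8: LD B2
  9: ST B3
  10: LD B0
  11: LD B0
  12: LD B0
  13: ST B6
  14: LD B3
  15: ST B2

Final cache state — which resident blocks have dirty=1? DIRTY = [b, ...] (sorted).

DIRTY = [2, 4]

0: R B8 → L2 miss [-]
1: R B8 → L2 hit [-]
2: W B8 → L2 hit [D]
3: W B3 → L0 miss [D]
4: W B1 → L1 miss [D]
5: R B1 → L1 hit [D]
6: W B4 → L1 miss wb→B1 [D]
7: W B2 → L2 miss wb→B8 [D]
8: R B2 → L2 hit [D]
9: W B3 → L0 hit [D]
10: R B0 → L0 miss wb→B3 [-]
11: R B0 → L0 hit [-]
12: R B0 → L0 hit [-]
13: W B6 → L0 miss [D]
14: R B3 → L0 miss wb→B6 [-]
15: W B2 → L2 hit [D]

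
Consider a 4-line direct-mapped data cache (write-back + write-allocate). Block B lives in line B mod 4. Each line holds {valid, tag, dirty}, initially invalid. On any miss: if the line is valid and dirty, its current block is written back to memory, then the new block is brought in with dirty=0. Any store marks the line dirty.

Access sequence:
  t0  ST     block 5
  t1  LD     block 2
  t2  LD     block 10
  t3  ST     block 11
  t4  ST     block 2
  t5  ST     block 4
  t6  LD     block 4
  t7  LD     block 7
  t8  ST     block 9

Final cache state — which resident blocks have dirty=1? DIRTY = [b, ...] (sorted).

0: W B5 -> L1 miss  d=D]
1: R B2 -> L2 miss  d=-]
2: R B10 -> L2 miss  d=-]
3: W B11 -> L3 miss  d=D]
4: W B2 -> L2 miss  d=D]
5: W B4 -> L0 miss  d=D]
6: R B4 -> L0 hit  d=D]
7: R B7 -> L3 miss wb->B11  d=-]
8: W B9 -> L1 miss wb->B5  d=D]

DIRTY = [2, 4, 9]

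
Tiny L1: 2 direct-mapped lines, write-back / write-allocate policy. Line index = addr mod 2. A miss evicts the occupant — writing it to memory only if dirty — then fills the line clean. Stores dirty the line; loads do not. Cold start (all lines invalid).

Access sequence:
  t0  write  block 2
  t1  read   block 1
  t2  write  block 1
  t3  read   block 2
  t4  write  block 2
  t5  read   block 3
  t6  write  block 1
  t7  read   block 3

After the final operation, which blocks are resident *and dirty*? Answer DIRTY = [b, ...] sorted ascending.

DIRTY = [2]

0: W B2 → L0 miss [D]
1: R B1 → L1 miss [-]
2: W B1 → L1 hit [D]
3: R B2 → L0 hit [D]
4: W B2 → L0 hit [D]
5: R B3 → L1 miss wb→B1 [-]
6: W B1 → L1 miss [D]
7: R B3 → L1 miss wb→B1 [-]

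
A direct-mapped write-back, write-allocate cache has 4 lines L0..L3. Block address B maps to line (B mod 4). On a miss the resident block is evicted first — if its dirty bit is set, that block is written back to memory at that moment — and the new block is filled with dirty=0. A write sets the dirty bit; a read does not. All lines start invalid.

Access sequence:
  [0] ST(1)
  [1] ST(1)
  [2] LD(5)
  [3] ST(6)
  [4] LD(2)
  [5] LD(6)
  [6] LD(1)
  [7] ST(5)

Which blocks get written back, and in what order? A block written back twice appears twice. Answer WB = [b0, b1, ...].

0: W B1 → L1 miss [D]
1: W B1 → L1 hit [D]
2: R B5 → L1 miss wb→B1 [-]
3: W B6 → L2 miss [D]
4: R B2 → L2 miss wb→B6 [-]
5: R B6 → L2 miss [-]
6: R B1 → L1 miss [-]
7: W B5 → L1 miss [D]

WB = [1, 6]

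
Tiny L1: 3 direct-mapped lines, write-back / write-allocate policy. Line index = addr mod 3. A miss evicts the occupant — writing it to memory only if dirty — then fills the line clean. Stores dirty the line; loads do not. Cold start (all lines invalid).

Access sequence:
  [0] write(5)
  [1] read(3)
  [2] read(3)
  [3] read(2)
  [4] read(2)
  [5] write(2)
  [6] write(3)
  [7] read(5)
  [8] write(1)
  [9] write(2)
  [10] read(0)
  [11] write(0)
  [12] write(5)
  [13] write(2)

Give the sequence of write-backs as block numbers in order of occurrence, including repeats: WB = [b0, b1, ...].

0: W B5 → L2 miss [D]
1: R B3 → L0 miss [-]
2: R B3 → L0 hit [-]
3: R B2 → L2 miss wb→B5 [-]
4: R B2 → L2 hit [-]
5: W B2 → L2 hit [D]
6: W B3 → L0 hit [D]
7: R B5 → L2 miss wb→B2 [-]
8: W B1 → L1 miss [D]
9: W B2 → L2 miss [D]
10: R B0 → L0 miss wb→B3 [-]
11: W B0 → L0 hit [D]
12: W B5 → L2 miss wb→B2 [D]
13: W B2 → L2 miss wb→B5 [D]

WB = [5, 2, 3, 2, 5]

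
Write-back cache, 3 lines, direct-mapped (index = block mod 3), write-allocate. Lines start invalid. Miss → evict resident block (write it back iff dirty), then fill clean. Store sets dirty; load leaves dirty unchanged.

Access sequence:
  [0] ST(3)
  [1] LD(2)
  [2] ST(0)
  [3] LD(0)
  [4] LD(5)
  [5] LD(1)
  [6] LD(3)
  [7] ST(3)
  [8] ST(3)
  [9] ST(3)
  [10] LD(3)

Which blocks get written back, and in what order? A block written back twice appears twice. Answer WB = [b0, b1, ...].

WB = [3, 0]

0: W B3 -> L0 miss  d=D]
1: R B2 -> L2 miss  d=-]
2: W B0 -> L0 miss wb->B3  d=D]
3: R B0 -> L0 hit  d=D]
4: R B5 -> L2 miss  d=-]
5: R B1 -> L1 miss  d=-]
6: R B3 -> L0 miss wb->B0  d=-]
7: W B3 -> L0 hit  d=D]
8: W B3 -> L0 hit  d=D]
9: W B3 -> L0 hit  d=D]
10: R B3 -> L0 hit  d=D]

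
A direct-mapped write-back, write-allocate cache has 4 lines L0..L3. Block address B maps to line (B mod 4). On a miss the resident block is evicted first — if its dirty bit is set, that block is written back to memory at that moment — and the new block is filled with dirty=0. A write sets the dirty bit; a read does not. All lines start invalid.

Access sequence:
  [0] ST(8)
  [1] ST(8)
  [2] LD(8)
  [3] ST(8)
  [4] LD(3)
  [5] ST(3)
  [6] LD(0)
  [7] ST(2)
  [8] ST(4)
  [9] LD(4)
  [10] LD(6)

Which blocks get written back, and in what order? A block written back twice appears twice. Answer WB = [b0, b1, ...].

WB = [8, 2]

0: W B8 → L0 miss [D]
1: W B8 → L0 hit [D]
2: R B8 → L0 hit [D]
3: W B8 → L0 hit [D]
4: R B3 → L3 miss [-]
5: W B3 → L3 hit [D]
6: R B0 → L0 miss wb→B8 [-]
7: W B2 → L2 miss [D]
8: W B4 → L0 miss [D]
9: R B4 → L0 hit [D]
10: R B6 → L2 miss wb→B2 [-]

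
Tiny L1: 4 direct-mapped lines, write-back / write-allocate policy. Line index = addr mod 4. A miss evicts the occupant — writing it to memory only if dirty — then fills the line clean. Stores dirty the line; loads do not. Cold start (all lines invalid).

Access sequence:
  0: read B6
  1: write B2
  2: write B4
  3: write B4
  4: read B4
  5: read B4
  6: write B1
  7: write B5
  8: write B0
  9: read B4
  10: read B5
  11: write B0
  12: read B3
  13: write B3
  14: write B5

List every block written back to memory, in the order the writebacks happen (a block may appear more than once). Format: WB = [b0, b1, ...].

WB = [1, 4, 0]

  0 | R B6 → L2 miss [-]
  1 | W B2 → L2 miss [D]
  2 | W B4 → L0 miss [D]
  3 | W B4 → L0 hit [D]
  4 | R B4 → L0 hit [D]
  5 | R B4 → L0 hit [D]
  6 | W B1 → L1 miss [D]
  7 | W B5 → L1 miss wb→B1 [D]
  8 | W B0 → L0 miss wb→B4 [D]
  9 | R B4 → L0 miss wb→B0 [-]
  10 | R B5 → L1 hit [D]
  11 | W B0 → L0 miss [D]
  12 | R B3 → L3 miss [-]
  13 | W B3 → L3 hit [D]
  14 | W B5 → L1 hit [D]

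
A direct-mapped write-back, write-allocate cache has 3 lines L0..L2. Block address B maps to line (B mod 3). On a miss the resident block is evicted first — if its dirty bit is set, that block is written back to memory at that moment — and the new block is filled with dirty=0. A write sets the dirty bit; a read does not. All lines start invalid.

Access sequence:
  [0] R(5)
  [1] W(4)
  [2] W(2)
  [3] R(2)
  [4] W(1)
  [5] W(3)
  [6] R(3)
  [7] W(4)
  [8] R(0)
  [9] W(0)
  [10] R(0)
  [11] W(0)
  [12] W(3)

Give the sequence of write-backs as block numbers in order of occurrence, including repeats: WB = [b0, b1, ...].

WB = [4, 1, 3, 0]

  0 | R B5 → L2 miss [-]
  1 | W B4 → L1 miss [D]
  2 | W B2 → L2 miss [D]
  3 | R B2 → L2 hit [D]
  4 | W B1 → L1 miss wb→B4 [D]
  5 | W B3 → L0 miss [D]
  6 | R B3 → L0 hit [D]
  7 | W B4 → L1 miss wb→B1 [D]
  8 | R B0 → L0 miss wb→B3 [-]
  9 | W B0 → L0 hit [D]
  10 | R B0 → L0 hit [D]
  11 | W B0 → L0 hit [D]
  12 | W B3 → L0 miss wb→B0 [D]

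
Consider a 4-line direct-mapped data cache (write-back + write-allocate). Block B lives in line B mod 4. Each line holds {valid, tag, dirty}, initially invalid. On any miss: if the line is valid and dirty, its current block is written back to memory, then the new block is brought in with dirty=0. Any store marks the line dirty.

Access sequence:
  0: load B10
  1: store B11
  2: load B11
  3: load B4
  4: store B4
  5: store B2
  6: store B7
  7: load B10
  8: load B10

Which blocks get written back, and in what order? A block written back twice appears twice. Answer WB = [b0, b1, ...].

0: R B10 → L2 miss [-]
1: W B11 → L3 miss [D]
2: R B11 → L3 hit [D]
3: R B4 → L0 miss [-]
4: W B4 → L0 hit [D]
5: W B2 → L2 miss [D]
6: W B7 → L3 miss wb→B11 [D]
7: R B10 → L2 miss wb→B2 [-]
8: R B10 → L2 hit [-]

WB = [11, 2]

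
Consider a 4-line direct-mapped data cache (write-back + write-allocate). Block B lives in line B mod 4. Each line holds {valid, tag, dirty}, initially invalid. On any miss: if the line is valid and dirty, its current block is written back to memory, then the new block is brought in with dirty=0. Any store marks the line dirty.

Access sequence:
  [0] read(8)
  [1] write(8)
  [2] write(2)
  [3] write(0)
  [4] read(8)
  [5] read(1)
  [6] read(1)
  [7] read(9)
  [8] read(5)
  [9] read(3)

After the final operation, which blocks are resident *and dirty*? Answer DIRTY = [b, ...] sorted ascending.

  0 | R B8 → L0 miss [-]
  1 | W B8 → L0 hit [D]
  2 | W B2 → L2 miss [D]
  3 | W B0 → L0 miss wb→B8 [D]
  4 | R B8 → L0 miss wb→B0 [-]
  5 | R B1 → L1 miss [-]
  6 | R B1 → L1 hit [-]
  7 | R B9 → L1 miss [-]
  8 | R B5 → L1 miss [-]
  9 | R B3 → L3 miss [-]

DIRTY = [2]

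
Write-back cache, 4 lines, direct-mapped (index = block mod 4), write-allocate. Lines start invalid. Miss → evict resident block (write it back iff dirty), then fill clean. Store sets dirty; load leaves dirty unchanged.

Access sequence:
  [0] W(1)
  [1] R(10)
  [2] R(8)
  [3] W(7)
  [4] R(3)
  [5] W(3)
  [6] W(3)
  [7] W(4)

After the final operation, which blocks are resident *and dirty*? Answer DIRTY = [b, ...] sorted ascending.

0: W B1 -> L1 miss  d=D]
1: R B10 -> L2 miss  d=-]
2: R B8 -> L0 miss  d=-]
3: W B7 -> L3 miss  d=D]
4: R B3 -> L3 miss wb->B7  d=-]
5: W B3 -> L3 hit  d=D]
6: W B3 -> L3 hit  d=D]
7: W B4 -> L0 miss  d=D]

DIRTY = [1, 3, 4]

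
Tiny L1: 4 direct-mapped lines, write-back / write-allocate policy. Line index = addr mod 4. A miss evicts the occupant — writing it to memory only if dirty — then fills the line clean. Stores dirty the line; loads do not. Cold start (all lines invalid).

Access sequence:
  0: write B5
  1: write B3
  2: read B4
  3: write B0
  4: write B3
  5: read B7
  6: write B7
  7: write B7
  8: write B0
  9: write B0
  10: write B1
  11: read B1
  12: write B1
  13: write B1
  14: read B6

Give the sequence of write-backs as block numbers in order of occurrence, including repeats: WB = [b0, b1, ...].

WB = [3, 5]

  0 | W B5 → L1 miss [D]
  1 | W B3 → L3 miss [D]
  2 | R B4 → L0 miss [-]
  3 | W B0 → L0 miss [D]
  4 | W B3 → L3 hit [D]
  5 | R B7 → L3 miss wb→B3 [-]
  6 | W B7 → L3 hit [D]
  7 | W B7 → L3 hit [D]
  8 | W B0 → L0 hit [D]
  9 | W B0 → L0 hit [D]
  10 | W B1 → L1 miss wb→B5 [D]
  11 | R B1 → L1 hit [D]
  12 | W B1 → L1 hit [D]
  13 | W B1 → L1 hit [D]
  14 | R B6 → L2 miss [-]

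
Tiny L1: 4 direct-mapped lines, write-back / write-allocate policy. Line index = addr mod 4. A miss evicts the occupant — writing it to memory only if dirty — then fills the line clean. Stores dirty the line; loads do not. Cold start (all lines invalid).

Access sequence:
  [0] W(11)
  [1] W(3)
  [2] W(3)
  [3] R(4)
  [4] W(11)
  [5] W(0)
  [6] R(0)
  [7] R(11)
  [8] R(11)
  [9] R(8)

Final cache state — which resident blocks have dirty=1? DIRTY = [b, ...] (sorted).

DIRTY = [11]

  0 | W B11 → L3 miss [D]
  1 | W B3 → L3 miss wb→B11 [D]
  2 | W B3 → L3 hit [D]
  3 | R B4 → L0 miss [-]
  4 | W B11 → L3 miss wb→B3 [D]
  5 | W B0 → L0 miss [D]
  6 | R B0 → L0 hit [D]
  7 | R B11 → L3 hit [D]
  8 | R B11 → L3 hit [D]
  9 | R B8 → L0 miss wb→B0 [-]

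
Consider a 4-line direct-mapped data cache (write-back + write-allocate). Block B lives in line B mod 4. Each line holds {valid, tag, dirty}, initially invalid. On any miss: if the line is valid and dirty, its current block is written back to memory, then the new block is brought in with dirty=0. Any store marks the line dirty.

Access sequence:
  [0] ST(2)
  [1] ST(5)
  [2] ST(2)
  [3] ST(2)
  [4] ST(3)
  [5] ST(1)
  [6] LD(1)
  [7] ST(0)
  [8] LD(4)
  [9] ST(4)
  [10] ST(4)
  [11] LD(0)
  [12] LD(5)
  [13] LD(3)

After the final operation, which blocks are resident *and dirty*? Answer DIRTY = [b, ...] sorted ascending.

DIRTY = [2, 3]

  0 | W B2 → L2 miss [D]
  1 | W B5 → L1 miss [D]
  2 | W B2 → L2 hit [D]
  3 | W B2 → L2 hit [D]
  4 | W B3 → L3 miss [D]
  5 | W B1 → L1 miss wb→B5 [D]
  6 | R B1 → L1 hit [D]
  7 | W B0 → L0 miss [D]
  8 | R B4 → L0 miss wb→B0 [-]
  9 | W B4 → L0 hit [D]
  10 | W B4 → L0 hit [D]
  11 | R B0 → L0 miss wb→B4 [-]
  12 | R B5 → L1 miss wb→B1 [-]
  13 | R B3 → L3 hit [D]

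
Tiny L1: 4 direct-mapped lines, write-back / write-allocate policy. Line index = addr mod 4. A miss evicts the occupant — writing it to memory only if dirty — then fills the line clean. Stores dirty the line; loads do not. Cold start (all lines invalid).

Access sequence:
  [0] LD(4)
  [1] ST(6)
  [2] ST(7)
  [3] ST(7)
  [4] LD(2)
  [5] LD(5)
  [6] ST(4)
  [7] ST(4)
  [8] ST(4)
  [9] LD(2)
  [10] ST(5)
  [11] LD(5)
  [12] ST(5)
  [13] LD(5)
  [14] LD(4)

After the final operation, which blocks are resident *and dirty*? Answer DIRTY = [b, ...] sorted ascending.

DIRTY = [4, 5, 7]

0: R B4 → L0 miss [-]
1: W B6 → L2 miss [D]
2: W B7 → L3 miss [D]
3: W B7 → L3 hit [D]
4: R B2 → L2 miss wb→B6 [-]
5: R B5 → L1 miss [-]
6: W B4 → L0 hit [D]
7: W B4 → L0 hit [D]
8: W B4 → L0 hit [D]
9: R B2 → L2 hit [-]
10: W B5 → L1 hit [D]
11: R B5 → L1 hit [D]
12: W B5 → L1 hit [D]
13: R B5 → L1 hit [D]
14: R B4 → L0 hit [D]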